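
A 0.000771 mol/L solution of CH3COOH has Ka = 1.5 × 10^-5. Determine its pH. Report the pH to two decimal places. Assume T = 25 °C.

pH = 4.00

CH3COOH ⇌ CH3COO- + H+
From the ICE table, Ka = [H+]²/(0.000771 − [H+]) = 1.5 × 10^-5.
The 5% rule fails; solving [H+]² + Ka·[H+] − Ka·C₀ = 0 exactly:
[H+] = (−Ka + √(Ka² + 4·Ka·C₀))/2 = 1.00 × 10^-4 M
pH = −log(1.00 × 10^-4) = 4.00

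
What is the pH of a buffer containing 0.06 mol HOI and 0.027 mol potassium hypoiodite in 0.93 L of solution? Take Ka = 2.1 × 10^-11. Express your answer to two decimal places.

pKa = −log(2.1 × 10^-11) = 10.678
pH = pKa + log([A⁻]/[HA]) = 10.678 + log(0.027/0.06)
pH = 10.678 + (-0.347) = 10.33

pH = 10.33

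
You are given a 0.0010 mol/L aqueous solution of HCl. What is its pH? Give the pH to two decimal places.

pH = 3.00

HCl is a strong acid and dissociates completely, so [H+] = 0.0010 M.
pH = -log(0.001) = 3.00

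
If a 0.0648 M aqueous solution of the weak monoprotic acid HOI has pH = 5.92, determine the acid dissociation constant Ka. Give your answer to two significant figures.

Ka = 2.2 × 10^-11

[H+] = 10^(-5.92) = 1.20 × 10^-6 M
At equilibrium [HA] = 0.0648 − 1.20 × 10^-6 = 6.48 × 10^-2 M
Ka = [H+][A-]/[HA] = (1.20 × 10^-6)² / 6.48 × 10^-2 = 2.2 × 10^-11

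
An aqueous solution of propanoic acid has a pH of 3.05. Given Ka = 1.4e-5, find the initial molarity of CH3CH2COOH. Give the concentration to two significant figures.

C₀ = 5.8 × 10^-2 M

[H+] = 10^(-3.05) = 8.91 × 10^-4 M = x
Ka = x²/(C₀ − x) ⇒ C₀ = x + x²/Ka
C₀ = 8.91 × 10^-4 + (8.91 × 10^-4)²/(1.4 × 10^-5) = 5.76 × 10^-2 M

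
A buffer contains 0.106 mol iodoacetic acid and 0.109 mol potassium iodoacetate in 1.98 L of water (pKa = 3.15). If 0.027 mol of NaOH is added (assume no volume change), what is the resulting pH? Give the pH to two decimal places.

pH = 3.39

After neutralization: n(ICH2COOH) = 0.079 mol, n(ICH2COO-) = 0.136 mol.
pH = pKa + log([A⁻]/[HA]) = 3.15 + log(0.136/0.079) = 3.15 +0.236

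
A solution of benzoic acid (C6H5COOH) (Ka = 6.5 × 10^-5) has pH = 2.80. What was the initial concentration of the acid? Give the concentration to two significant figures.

C₀ = 4.0 × 10^-2 M

[H+] = 10^(-2.80) = 1.58 × 10^-3 M = x
Ka = x²/(C₀ − x) ⇒ C₀ = x + x²/Ka
C₀ = 1.58 × 10^-3 + (1.58 × 10^-3)²/(6.5 × 10^-5) = 4.00 × 10^-2 M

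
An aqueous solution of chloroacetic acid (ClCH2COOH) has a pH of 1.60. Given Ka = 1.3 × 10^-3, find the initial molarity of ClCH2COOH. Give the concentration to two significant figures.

C₀ = 5.1 × 10^-1 M

[H+] = 10^(-1.60) = 2.51 × 10^-2 M = x
Ka = x²/(C₀ − x) ⇒ C₀ = x + x²/Ka
C₀ = 2.51 × 10^-2 + (2.51 × 10^-2)²/(1.3 × 10^-3) = 5.10 × 10^-1 M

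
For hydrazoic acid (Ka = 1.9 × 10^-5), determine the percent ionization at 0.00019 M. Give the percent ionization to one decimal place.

HN3 ⇌ N3- + H+; let x = [H+] at equilibrium.
Solve x² + 1.9e-05x − 3.61e-09 = 0 → x = 5.13 × 10^-5 M
% ionization = x/C₀ × 100% = 5.13 × 10^-5/0.00019 × 100% = 27.0%

27.0%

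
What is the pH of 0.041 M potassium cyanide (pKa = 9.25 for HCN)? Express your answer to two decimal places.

CN- is the conjugate base of the weak acid HCN.
Ka = 10^(−9.25) = 5.62 × 10^-10
Kb = Kw/Ka = 1.0×10^-14 / 5.62 × 10^-10 = 1.78 × 10^-5
Let x = [OH-] at equilibrium. Kb = x²/(0.041 − x).
Since Kb ≪ C₀, x ≈ √(Kb·C₀) = 8.54 × 10^-4 M.
(x/C₀ = 2.1% < 5%, so the approximation holds.)
pOH = −log(8.54 × 10^-4) = 3.07; pH = 14.00 − 3.07 = 10.93

pH = 10.93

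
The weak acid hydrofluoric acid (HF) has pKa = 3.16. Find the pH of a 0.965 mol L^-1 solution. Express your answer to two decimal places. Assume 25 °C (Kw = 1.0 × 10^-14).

HF ⇌ F- + H+
Ka = 10^(−3.16) = 6.92 × 10^-4
From the ICE table, Ka = x²/(0.965 − x) = 6.92 × 10^-4.
Neglecting x in the denominator: x = √(6.92 × 10^-4 × 0.965) = 2.58 × 10^-2 M
pH = −log(2.58 × 10^-2) = 1.59

pH = 1.59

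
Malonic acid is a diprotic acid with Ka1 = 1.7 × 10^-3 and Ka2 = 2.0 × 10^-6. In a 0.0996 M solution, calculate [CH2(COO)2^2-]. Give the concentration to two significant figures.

First ionization gives [H+] ≈ [CH2(COOH)COO-] = 1.22 × 10^-2 M.
Second step: Ka2 = [H+][CH2(COO)2^2-]/[CH2(COOH)COO-] ≈ [CH2(COO)2^2-] (since [H+] ≈ [CH2(COOH)COO-]).
So [CH2(COO)2^2-] ≈ Ka2.

2.0 × 10^-6 M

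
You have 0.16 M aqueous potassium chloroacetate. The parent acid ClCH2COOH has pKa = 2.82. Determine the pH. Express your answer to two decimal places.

pH = 8.01

ClCH2COO- is the conjugate base of the weak acid ClCH2COOH.
Ka = 10^(−2.82) = 1.51 × 10^-3
Kb = Kw/Ka = 1.0×10^-14 / 1.51 × 10^-3 = 6.62 × 10^-12
Kb = [OH-]²/(0.16 − [OH-]) = 6.62 × 10^-12
Assume [OH-] ≪ 0.16: [OH-] ≈ √(6.62 × 10^-12 × 0.16) = 1.03 × 10^-6 M
pOH = −log(1.03 × 10^-6) = 5.99; pH = 14.00 − 5.99 = 8.01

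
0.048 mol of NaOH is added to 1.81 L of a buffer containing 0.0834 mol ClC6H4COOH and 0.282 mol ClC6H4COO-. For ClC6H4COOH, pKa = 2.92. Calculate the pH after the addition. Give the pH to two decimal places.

OH- converts ClC6H4COOH to ClC6H4COO-: ClC6H4COOH → 0.0354 mol, ClC6H4COO- → 0.33 mol.
pH = pKa + log(n_ClC6H4COO-/n_ClC6H4COOH) = 2.92 + log(0.33/0.0354) = 2.92 + (+0.970)

pH = 3.89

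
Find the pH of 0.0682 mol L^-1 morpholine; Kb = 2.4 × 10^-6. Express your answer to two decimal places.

C4H8ONH + H2O ⇌ C4H8ONH2+ + OH-
Kb = x²/(0.0682 − x) = 2.4 × 10^-6
Since Kb ≪ C₀, x ≈ √(Kb·C₀) = 4.05 × 10^-4 M.
pOH = −log(4.05 × 10^-4) = 3.39; pH = 14.00 − 3.39 = 10.61

pH = 10.61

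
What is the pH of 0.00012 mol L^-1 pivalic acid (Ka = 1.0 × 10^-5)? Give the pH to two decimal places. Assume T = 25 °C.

pH = 4.52

(CH3)3CCOOH ⇌ (CH3)3CCOO- + H+
Let x = [H+] at equilibrium. Ka = x²/(0.00012 − x).
Here C₀/Ka ≈ 12, so the small-x approximation fails. Use the quadratic:
x = (−Ka + √(Ka² + 4·Ka·C₀))/2 = 3.00 × 10^-5 M
pH = −log(3.00 × 10^-5) = 4.52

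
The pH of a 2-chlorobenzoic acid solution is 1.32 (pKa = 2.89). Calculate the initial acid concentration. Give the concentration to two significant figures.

[H+] = 10^(-1.32) = 4.79 × 10^-2 M = x
Ka = 10^(−2.89) = 1.29 × 10^-3
Ka = x²/(C₀ − x) ⇒ C₀ = x + x²/Ka
C₀ = 4.79 × 10^-2 + (4.79 × 10^-2)²/(1.29 × 10^-3) = 1.83 M

C₀ = 1.8 M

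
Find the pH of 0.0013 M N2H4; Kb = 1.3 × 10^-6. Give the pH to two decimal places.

N2H4 + H2O ⇌ N2H5+ + OH-
Kb = [OH-]²/(0.0013 − [OH-]) = 1.3 × 10^-6
Assume [OH-] ≪ 0.0013: [OH-] ≈ √(1.3 × 10^-6 × 0.0013) = 4.11 × 10^-5 M
pOH = −log(4.11 × 10^-5) = 4.39; pH = 14.00 − 4.39 = 9.61

pH = 9.61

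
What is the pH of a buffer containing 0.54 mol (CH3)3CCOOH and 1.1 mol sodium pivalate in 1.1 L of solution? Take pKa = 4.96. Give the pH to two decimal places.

Henderson–Hasselbalch: pH = pKa + log([(CH3)3CCOO-]/[(CH3)3CCOOH]) = 4.96 + log(1.1/0.54)
pH = 4.96 + (+0.309) = 5.27

pH = 5.27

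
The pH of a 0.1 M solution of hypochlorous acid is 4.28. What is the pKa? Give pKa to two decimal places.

[H+] = 10^(-4.28) = 5.25 × 10^-5 M
At equilibrium [HA] = 0.1 − 5.25 × 10^-5 = 9.99 × 10^-2 M
Ka = [H+][A-]/[HA] = (5.25 × 10^-5)² / 9.99 × 10^-2 = 2.76 × 10^-8
pKa = -log(2.76 × 10^-8) = 7.56

pKa = 7.56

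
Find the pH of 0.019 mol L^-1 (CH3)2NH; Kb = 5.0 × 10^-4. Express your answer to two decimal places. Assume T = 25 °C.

(CH3)2NH + H2O ⇌ (CH3)2NH2+ + OH-
From the ICE table, Kb = [OH-]²/(0.019 − [OH-]) = 5.0 × 10^-4.
Here C₀/Kb ≈ 38, so the small-[OH-] approximation fails. Use the quadratic:
[OH-] = [−0.0005 + √(0.0005² + 3.8e-05)]/2 = 2.84 × 10^-3 M
pOH = 2.55, so pH = 14.00 − pOH = 11.45

pH = 11.45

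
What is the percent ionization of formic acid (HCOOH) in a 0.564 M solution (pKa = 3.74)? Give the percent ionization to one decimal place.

1.8%

HCOOH ⇌ HCOO- + H+; let x = [H+] at equilibrium.
Ka = 10^(−3.74) = 1.82 × 10^-4
x ≈ √(Ka·C₀) = √(1.82 × 10^-4 × 0.564) = 1.01 × 10^-2 M
Fraction ionized = 1.01 × 10^-2 / 0.564 = 0.0179 → 1.8%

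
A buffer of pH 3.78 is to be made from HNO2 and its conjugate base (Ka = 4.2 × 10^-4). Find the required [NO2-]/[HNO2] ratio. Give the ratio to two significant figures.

pKa = -log(4.2 × 10^-4) = 3.377
pH = pKa + log(r) ⇒ log(r) = 3.78 − 3.377 = +0.403
r = [NO2-]/[HNO2] = 10^(+0.403) = 2.53

ratio = 2.5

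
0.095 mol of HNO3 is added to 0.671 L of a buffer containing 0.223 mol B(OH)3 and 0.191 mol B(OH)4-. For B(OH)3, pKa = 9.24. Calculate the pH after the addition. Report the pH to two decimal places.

Added H+ converts B(OH)4- to B(OH)3: B(OH)3 → 0.318 mol, B(OH)4- → 0.096 mol.
pH = pKa + log(n_B(OH)4-/n_B(OH)3) = 9.24 + log(0.096/0.318) = 9.24 + (-0.520)

pH = 8.72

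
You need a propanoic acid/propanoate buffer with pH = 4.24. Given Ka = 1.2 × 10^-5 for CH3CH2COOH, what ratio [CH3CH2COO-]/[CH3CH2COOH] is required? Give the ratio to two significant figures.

pKa = -log(1.2 × 10^-5) = 4.921
pH = pKa + log(r) ⇒ log(r) = 4.24 − 4.921 = -0.681
r = [CH3CH2COO-]/[CH3CH2COOH] = 10^(-0.681) = 0.208

ratio = 0.21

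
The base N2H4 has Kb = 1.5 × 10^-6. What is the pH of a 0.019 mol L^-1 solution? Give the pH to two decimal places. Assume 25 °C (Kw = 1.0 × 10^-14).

N2H4 + H2O ⇌ N2H5+ + OH-
From the ICE table, Kb = [OH-]²/(0.019 − [OH-]) = 1.5 × 10^-6.
Neglecting [OH-] in the denominator: [OH-] = √(1.5 × 10^-6 × 0.019) = 1.69 × 10^-4 M
pOH = −log(1.69 × 10^-4) = 3.77; pH = 14.00 − 3.77 = 10.23

pH = 10.23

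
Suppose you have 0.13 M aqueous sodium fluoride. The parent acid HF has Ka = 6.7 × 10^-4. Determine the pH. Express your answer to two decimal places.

F- is the conjugate base of the weak acid HF.
Kb = Kw/Ka = 1.0×10^-14 / 6.7 × 10^-4 = 1.49 × 10^-11
Kb = x²/(0.13 − x) = 1.49 × 10^-11
Neglecting x in the denominator: x = √(1.49 × 10^-11 × 0.13) = 1.39 × 10^-6 M
Check: 0.0011% ionized — well under 5%, approximation valid.
pOH = 5.86, so pH = 14.00 − pOH = 8.14

pH = 8.14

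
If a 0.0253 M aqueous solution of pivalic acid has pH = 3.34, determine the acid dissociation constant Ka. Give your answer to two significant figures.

Ka = 8.4 × 10^-6

[H+] = 10^(-3.34) = 4.57 × 10^-4 M
At equilibrium [HA] = 0.0253 − 4.57 × 10^-4 = 2.48 × 10^-2 M
Ka = [H+][A-]/[HA] = (4.57 × 10^-4)² / 2.48 × 10^-2 = 8.4 × 10^-6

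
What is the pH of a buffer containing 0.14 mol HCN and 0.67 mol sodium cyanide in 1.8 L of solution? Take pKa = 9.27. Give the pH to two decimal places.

pH = 9.95

Using pH = pKa + log([base]/[acid]) with [base]/[acid] = 0.67/0.14:
pH = 9.27 + (+0.680) = 9.95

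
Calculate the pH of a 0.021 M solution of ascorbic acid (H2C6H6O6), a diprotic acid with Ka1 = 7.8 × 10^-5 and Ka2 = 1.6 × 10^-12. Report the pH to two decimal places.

Since Ka1 ≫ Ka2, the first ionization dominates [H+].
Ka1 = x²/(0.021 − x) = 7.8 × 10^-5
Solving the quadratic: x = (−Ka1 + √(Ka1² + 4·Ka1·C₀))/2 = 1.24 × 10^-3 M
pH = −log(1.24 × 10^-3) = 2.91

pH = 2.91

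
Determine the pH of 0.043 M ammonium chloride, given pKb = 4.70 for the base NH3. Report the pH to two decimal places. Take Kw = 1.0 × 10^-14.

pH = 5.33

NH4+ is the conjugate acid of the weak base NH3.
Kb = 10^(−4.70) = 2.00 × 10^-5
Ka = Kw/Kb = 1.0×10^-14 / 2.00 × 10^-5 = 5.00 × 10^-10
Ka = [H+]²/(0.043 − [H+]) = 5.00 × 10^-10
Neglecting [H+] in the denominator: [H+] = √(5.00 × 10^-10 × 0.043) = 4.64 × 10^-6 M
pH = −log(4.64 × 10^-6) = 5.33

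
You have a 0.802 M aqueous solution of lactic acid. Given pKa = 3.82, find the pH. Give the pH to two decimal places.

CH3CH(OH)COOH ⇌ CH3CH(OH)COO- + H+
Ka = 10^(−3.82) = 1.51 × 10^-4
Ka = x²/(0.802 − x) = 1.51 × 10^-4
Since Ka ≪ C₀, x ≈ √(Ka·C₀) = 1.10 × 10^-2 M.
pH = −log[H+] = −log(1.10 × 10^-2) = 1.96

pH = 1.96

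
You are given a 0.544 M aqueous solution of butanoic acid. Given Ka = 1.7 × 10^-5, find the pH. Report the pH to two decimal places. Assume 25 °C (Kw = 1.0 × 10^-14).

CH3(CH2)2COOH ⇌ CH3(CH2)2COO- + H+
Let x = [H+] at equilibrium. Ka = x²/(0.544 − x).
Assume x ≪ 0.544: x ≈ √(1.7 × 10^-5 × 0.544) = 3.04 × 10^-3 M
(x/C₀ = 0.56% < 5%, so the approximation holds.)
pH = −log(3.04 × 10^-3) = 2.52

pH = 2.52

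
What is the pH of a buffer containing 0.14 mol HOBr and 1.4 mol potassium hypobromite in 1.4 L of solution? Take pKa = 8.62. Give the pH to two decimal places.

pH = 9.62

Henderson–Hasselbalch: pH = pKa + log([OBr-]/[HOBr]) = 8.62 + log(1.4/0.14)
pH = 8.62 + (+1.000) = 9.62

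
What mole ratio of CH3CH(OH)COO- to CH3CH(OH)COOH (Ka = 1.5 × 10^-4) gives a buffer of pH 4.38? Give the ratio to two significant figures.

pKa = -log(1.5 × 10^-4) = 3.824
pH = pKa + log(r) ⇒ log(r) = 4.38 − 3.824 = +0.556
r = [CH3CH(OH)COO-]/[CH3CH(OH)COOH] = 10^(+0.556) = 3.6

ratio = 3.6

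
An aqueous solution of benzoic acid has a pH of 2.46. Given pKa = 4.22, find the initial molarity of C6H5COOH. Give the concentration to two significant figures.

[H+] = 10^(-2.46) = 3.47 × 10^-3 M = x
Ka = 10^(−4.22) = 6.03 × 10^-5
Ka = x²/(C₀ − x) ⇒ C₀ = x + x²/Ka
C₀ = 3.47 × 10^-3 + (3.47 × 10^-3)²/(6.03 × 10^-5) = 2.03 × 10^-1 M

C₀ = 2.0 × 10^-1 M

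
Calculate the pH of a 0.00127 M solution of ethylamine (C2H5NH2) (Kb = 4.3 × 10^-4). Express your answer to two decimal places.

C2H5NH2 + H2O ⇌ C2H5NH3+ + OH-
From the ICE table, Kb = x²/(0.00127 − x) = 4.3 × 10^-4.
Here C₀/Kb ≈ 2.95, so the small-x approximation fails. Use the quadratic:
x = [−0.00043 + √(0.00043² + 2.18e-06)]/2 = 5.55 × 10^-4 M
pOH = 3.26, so pH = 14.00 − pOH = 10.74

pH = 10.74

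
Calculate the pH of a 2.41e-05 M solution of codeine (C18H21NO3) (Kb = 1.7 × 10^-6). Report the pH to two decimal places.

pH = 8.75

C18H21NO3 + H2O ⇌ C18H22NO3+ + OH-
From the ICE table, Kb = x²/(2.41e-05 − x) = 1.7 × 10^-6.
The 5% rule fails; solving x² + Kb·x − Kb·C₀ = 0 exactly:
x = (−Kb + √(Kb² + 4·Kb·C₀))/2 = 5.61 × 10^-6 M
pOH = −log(5.61 × 10^-6) = 5.25; pH = 14.00 − 5.25 = 8.75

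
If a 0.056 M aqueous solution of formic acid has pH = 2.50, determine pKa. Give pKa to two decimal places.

pKa = 3.72

[H+] = 10^(-2.50) = 3.16 × 10^-3 M
At equilibrium [HA] = 0.056 − 3.16 × 10^-3 = 5.28 × 10^-2 M
Ka = [H+][A-]/[HA] = (3.16 × 10^-3)² / 5.28 × 10^-2 = 1.89 × 10^-4
pKa = -log(1.89 × 10^-4) = 3.72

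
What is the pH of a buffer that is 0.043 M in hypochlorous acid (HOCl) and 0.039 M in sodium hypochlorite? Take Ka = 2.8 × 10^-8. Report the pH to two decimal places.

pKa = −log(2.8 × 10^-8) = 7.553
pH = pKa + log([A⁻]/[HA]) = 7.553 + log(0.039/0.043)
pH = 7.553 + (-0.042) = 7.51

pH = 7.51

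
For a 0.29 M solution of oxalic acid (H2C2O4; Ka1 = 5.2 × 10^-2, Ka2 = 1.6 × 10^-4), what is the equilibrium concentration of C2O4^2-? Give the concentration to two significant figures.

1.6 × 10^-4 M

First ionization gives [H+] ≈ [HC2O4-] = 9.95 × 10^-2 M.
Second step: Ka2 = [H+][C2O4^2-]/[HC2O4-] ≈ [C2O4^2-] (since [H+] ≈ [HC2O4-]).
So [C2O4^2-] ≈ Ka2.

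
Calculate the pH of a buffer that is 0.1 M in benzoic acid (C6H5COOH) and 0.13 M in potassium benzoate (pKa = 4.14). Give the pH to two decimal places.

pH = 4.25

Henderson–Hasselbalch: pH = pKa + log([C6H5COO-]/[C6H5COOH]) = 4.14 + log(0.13/0.1)
pH = 4.14 + (+0.114) = 4.25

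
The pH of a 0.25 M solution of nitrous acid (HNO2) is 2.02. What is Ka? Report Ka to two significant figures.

[H+] = 10^(-2.02) = 9.55 × 10^-3 M
At equilibrium [HA] = 0.25 − 9.55 × 10^-3 = 2.40 × 10^-1 M
Ka = [H+][A-]/[HA] = (9.55 × 10^-3)² / 2.40 × 10^-1 = 3.8 × 10^-4

Ka = 3.8 × 10^-4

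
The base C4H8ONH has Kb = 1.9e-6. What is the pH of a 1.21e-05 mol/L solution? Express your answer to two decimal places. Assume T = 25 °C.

pH = 8.60

C4H8ONH + H2O ⇌ C4H8ONH2+ + OH-
Kb = x²/(1.21e-05 − x) = 1.9 × 10^-6
The 5% rule fails; solving x² + Kb·x − Kb·C₀ = 0 exactly:
x = (−Kb + √(Kb² + 4·Kb·C₀))/2 = 3.94 × 10^-6 M
pOH = −log(3.94 × 10^-6) = 5.40; pH = 14.00 − 5.40 = 8.60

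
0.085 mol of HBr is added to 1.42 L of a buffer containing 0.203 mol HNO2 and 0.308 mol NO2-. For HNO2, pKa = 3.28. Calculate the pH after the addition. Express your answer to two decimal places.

pH = 3.17

Added H+ converts NO2- to HNO2: HNO2 → 0.288 mol, NO2- → 0.223 mol.
pH = pKa + log([A⁻]/[HA]) = 3.28 + log(0.223/0.288) = 3.28 -0.111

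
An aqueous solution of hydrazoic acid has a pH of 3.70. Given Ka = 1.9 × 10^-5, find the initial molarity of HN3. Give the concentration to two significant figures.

C₀ = 2.3 × 10^-3 M

[H+] = 10^(-3.70) = 2.00 × 10^-4 M = x
Ka = x²/(C₀ − x) ⇒ C₀ = x + x²/Ka
C₀ = 2.00 × 10^-4 + (2.00 × 10^-4)²/(1.9 × 10^-5) = 2.31 × 10^-3 M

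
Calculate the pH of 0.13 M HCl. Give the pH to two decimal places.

HCl is a strong acid and dissociates completely, so [H+] = 0.13 M.
pH = -log(0.13) = 0.89

pH = 0.89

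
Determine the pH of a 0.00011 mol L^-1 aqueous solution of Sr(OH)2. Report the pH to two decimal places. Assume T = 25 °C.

Sr(OH)2 is a strong base (each formula unit releases 2 OH-); [OH-] = 0.00022 M.
pOH = -log(0.00022) = 3.66
pH = 14.00 - 3.66 = 10.34

pH = 10.34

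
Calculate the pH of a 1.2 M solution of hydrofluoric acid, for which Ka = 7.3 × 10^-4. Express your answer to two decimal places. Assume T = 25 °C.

pH = 1.53

HF ⇌ F- + H+
Let x = [H+] at equilibrium. Ka = x²/(1.2 − x).
Assume x ≪ 1.2: x ≈ √(7.3 × 10^-4 × 1.2) = 2.96 × 10^-2 M
Check: 2.5% ionized — well under 5%, approximation valid.
pH = −log(2.96 × 10^-2) = 1.53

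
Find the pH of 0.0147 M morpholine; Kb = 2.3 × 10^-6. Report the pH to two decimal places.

pH = 10.26

C4H8ONH + H2O ⇌ C4H8ONH2+ + OH-
From the ICE table, Kb = [OH-]²/(0.0147 − [OH-]) = 2.3 × 10^-6.
Neglecting [OH-] in the denominator: [OH-] = √(2.3 × 10^-6 × 0.0147) = 1.84 × 10^-4 M
pOH = 3.74, so pH = 14.00 − pOH = 10.26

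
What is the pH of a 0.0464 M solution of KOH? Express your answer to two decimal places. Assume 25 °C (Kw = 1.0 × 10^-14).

pH = 12.67

KOH is a strong base; [OH-] = 0.0464 M.
pOH = -log(0.0464) = 1.33
pH = 14.00 - 1.33 = 12.67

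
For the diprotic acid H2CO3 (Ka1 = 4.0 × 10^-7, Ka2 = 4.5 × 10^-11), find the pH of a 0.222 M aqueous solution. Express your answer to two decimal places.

Since Ka1 ≫ Ka2, the first ionization dominates [H+].
Ka1 = x²/(0.222 − x) = 4.0 × 10^-7
x ≈ √(4.0 × 10^-7 × 0.222) = 2.98 × 10^-4 M
pH = −log(2.98 × 10^-4) = 3.53

pH = 3.53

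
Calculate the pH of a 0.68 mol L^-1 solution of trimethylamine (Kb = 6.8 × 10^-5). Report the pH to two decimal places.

(CH3)3N + H2O ⇌ (CH3)3NH+ + OH-
Let x = [OH-] at equilibrium. Kb = x²/(0.68 − x).
Since Kb ≪ C₀, x ≈ √(Kb·C₀) = 6.80 × 10^-3 M.
pOH = −log(6.80 × 10^-3) = 2.17; pH = 14.00 − 2.17 = 11.83

pH = 11.83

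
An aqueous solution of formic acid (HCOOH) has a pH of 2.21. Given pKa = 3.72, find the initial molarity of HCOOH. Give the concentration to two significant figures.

[H+] = 10^(-2.21) = 6.17 × 10^-3 M = x
Ka = 10^(−3.72) = 1.91 × 10^-4
Ka = x²/(C₀ − x) ⇒ C₀ = x + x²/Ka
C₀ = 6.17 × 10^-3 + (6.17 × 10^-3)²/(1.91 × 10^-4) = 2.05 × 10^-1 M

C₀ = 2.1 × 10^-1 M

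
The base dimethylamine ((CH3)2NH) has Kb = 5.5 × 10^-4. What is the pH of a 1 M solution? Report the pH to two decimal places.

pH = 12.37

(CH3)2NH + H2O ⇌ (CH3)2NH2+ + OH-
From the ICE table, Kb = [OH-]²/(1 − [OH-]) = 5.5 × 10^-4.
Assume [OH-] ≪ 1: [OH-] ≈ √(5.5 × 10^-4 × 1) = 2.35 × 10^-2 M
pOH = 1.63, so pH = 14.00 − pOH = 12.37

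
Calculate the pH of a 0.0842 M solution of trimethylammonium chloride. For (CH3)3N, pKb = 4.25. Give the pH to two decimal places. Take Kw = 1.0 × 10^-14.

(CH3)3NH+ is the conjugate acid of the weak base (CH3)3N.
Kb = 10^(−4.25) = 5.62 × 10^-5
Ka = Kw/Kb = 1.0×10^-14 / 5.62 × 10^-5 = 1.78 × 10^-10
Ka = [H+]²/(0.0842 − [H+]) = 1.78 × 10^-10
Assume [H+] ≪ 0.0842: [H+] ≈ √(1.78 × 10^-10 × 0.0842) = 3.87 × 10^-6 M
pH = −log(3.87 × 10^-6) = 5.41

pH = 5.41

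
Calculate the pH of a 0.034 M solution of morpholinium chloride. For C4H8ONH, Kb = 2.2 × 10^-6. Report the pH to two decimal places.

C4H8ONH2+ is the conjugate acid of the weak base C4H8ONH.
Ka = Kw/Kb = 1.0×10^-14 / 2.2 × 10^-6 = 4.55 × 10^-9
Ka = [H+]²/(0.034 − [H+]) = 4.55 × 10^-9
Neglecting [H+] in the denominator: [H+] = √(4.55 × 10^-9 × 0.034) = 1.24 × 10^-5 M
pH = −log[H+] = −log(1.24 × 10^-5) = 4.91

pH = 4.91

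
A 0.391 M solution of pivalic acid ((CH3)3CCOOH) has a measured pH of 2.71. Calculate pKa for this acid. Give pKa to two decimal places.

[H+] = 10^(-2.71) = 1.95 × 10^-3 M
At equilibrium [HA] = 0.391 − 1.95 × 10^-3 = 3.89 × 10^-1 M
Ka = [H+][A-]/[HA] = (1.95 × 10^-3)² / 3.89 × 10^-1 = 9.78 × 10^-6
pKa = -log(9.78 × 10^-6) = 5.01

pKa = 5.01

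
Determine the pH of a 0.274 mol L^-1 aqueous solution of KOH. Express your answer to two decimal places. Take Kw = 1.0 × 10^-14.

pH = 13.44

KOH is a strong base; [OH-] = 0.274 M.
pOH = -log(0.274) = 0.56
pH = 14.00 - 0.56 = 13.44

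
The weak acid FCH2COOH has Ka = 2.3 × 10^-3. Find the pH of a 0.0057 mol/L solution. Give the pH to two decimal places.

FCH2COOH ⇌ FCH2COO- + H+
From the ICE table, Ka = [H+]²/(0.0057 − [H+]) = 2.3 × 10^-3.
[H+] is not negligible relative to C₀; solve [H+]² + 0.0023·[H+] − 1.31e-05 = 0.
[H+] = (−Ka + √(Ka² + 4·Ka·C₀))/2 = 2.65 × 10^-3 M
pH = −log[H+] = −log(2.65 × 10^-3) = 2.58

pH = 2.58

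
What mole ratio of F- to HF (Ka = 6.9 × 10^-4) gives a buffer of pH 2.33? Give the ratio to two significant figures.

pKa = -log(6.9 × 10^-4) = 3.161
pH = pKa + log(r) ⇒ log(r) = 2.33 − 3.161 = -0.831
r = [F-]/[HF] = 10^(-0.831) = 0.148

ratio = 0.15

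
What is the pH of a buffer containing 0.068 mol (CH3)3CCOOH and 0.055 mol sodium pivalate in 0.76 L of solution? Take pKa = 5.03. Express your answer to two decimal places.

pH = 4.94

Using pH = pKa + log([base]/[acid]) with [base]/[acid] = 0.055/0.068:
pH = 5.03 + (-0.092) = 4.94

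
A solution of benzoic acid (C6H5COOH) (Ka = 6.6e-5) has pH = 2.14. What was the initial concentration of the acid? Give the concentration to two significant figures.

[H+] = 10^(-2.14) = 7.24 × 10^-3 M = x
Ka = x²/(C₀ − x) ⇒ C₀ = x + x²/Ka
C₀ = 7.24 × 10^-3 + (7.24 × 10^-3)²/(6.6 × 10^-5) = 8.01 × 10^-1 M

C₀ = 8.0 × 10^-1 M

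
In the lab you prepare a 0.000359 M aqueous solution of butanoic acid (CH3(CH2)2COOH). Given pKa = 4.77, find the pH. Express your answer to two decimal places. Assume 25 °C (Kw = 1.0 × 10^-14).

pH = 4.15

CH3(CH2)2COOH ⇌ CH3(CH2)2COO- + H+
Ka = 10^(−4.77) = 1.70 × 10^-5
From the ICE table, Ka = [H+]²/(0.000359 − [H+]) = 1.70 × 10^-5.
Here C₀/Ka ≈ 21.1, so the small-[H+] approximation fails. Use the quadratic:
[H+] = (−Ka + √(Ka² + 4·Ka·C₀))/2 = 7.01 × 10^-5 M
pH = −log[H+] = −log(7.01 × 10^-5) = 4.15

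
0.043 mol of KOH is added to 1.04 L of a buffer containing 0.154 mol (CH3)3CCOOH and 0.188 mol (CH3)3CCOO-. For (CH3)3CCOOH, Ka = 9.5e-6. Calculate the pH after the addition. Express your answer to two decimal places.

After neutralization: n((CH3)3CCOOH) = 0.111 mol, n((CH3)3CCOO-) = 0.231 mol.
pKa = −log(9.5 × 10^-6) = 5.022
pH = pKa + log([A⁻]/[HA]) = 5.022 + log(0.231/0.111) = 5.022 +0.318

pH = 5.34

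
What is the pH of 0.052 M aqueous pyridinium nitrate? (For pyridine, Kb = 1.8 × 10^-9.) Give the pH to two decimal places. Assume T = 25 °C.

C5H5NH+ is the conjugate acid of the weak base C5H5N.
Ka = Kw/Kb = 1.0×10^-14 / 1.8 × 10^-9 = 5.56 × 10^-6
From the ICE table, Ka = [H+]²/(0.052 − [H+]) = 5.56 × 10^-6.
Neglecting [H+] in the denominator: [H+] = √(5.56 × 10^-6 × 0.052) = 5.38 × 10^-4 M
([H+]/C₀ = 1% < 5%, so the approximation holds.)
pH = −log(5.38 × 10^-4) = 3.27

pH = 3.27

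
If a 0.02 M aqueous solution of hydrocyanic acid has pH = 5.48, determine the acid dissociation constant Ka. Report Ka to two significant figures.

[H+] = 10^(-5.48) = 3.31 × 10^-6 M
At equilibrium [HA] = 0.02 − 3.31 × 10^-6 = 2.00 × 10^-2 M
Ka = [H+][A-]/[HA] = (3.31 × 10^-6)² / 2.00 × 10^-2 = 5.5 × 10^-10

Ka = 5.5 × 10^-10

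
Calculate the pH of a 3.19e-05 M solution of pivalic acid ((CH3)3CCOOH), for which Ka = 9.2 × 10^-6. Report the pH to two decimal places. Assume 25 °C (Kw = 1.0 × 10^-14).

(CH3)3CCOOH ⇌ (CH3)3CCOO- + H+
Ka = x²/(3.19e-05 − x) = 9.2 × 10^-6
Here C₀/Ka ≈ 3.47, so the small-x approximation fails. Use the quadratic:
x = [−9.2e-06 + √(9.2e-06² + 1.17e-09)]/2 = 1.31 × 10^-5 M
pH = −log[H+] = −log(1.31 × 10^-5) = 4.88

pH = 4.88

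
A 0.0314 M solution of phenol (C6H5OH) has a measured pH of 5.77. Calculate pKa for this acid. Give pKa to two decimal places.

[H+] = 10^(-5.77) = 1.70 × 10^-6 M
At equilibrium [HA] = 0.0314 − 1.70 × 10^-6 = 3.14 × 10^-2 M
Ka = [H+][A-]/[HA] = (1.70 × 10^-6)² / 3.14 × 10^-2 = 9.20 × 10^-11
pKa = -log(9.20 × 10^-11) = 10.04

pKa = 10.04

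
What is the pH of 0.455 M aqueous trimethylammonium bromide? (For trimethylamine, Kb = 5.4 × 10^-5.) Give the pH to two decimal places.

pH = 5.04

(CH3)3NH+ is the conjugate acid of the weak base (CH3)3N.
Ka = Kw/Kb = 1.0×10^-14 / 5.4 × 10^-5 = 1.85 × 10^-10
From the ICE table, Ka = [H+]²/(0.455 − [H+]) = 1.85 × 10^-10.
Since Ka ≪ C₀, [H+] ≈ √(Ka·C₀) = 9.17 × 10^-6 M.
Check: 0.002% ionized — well under 5%, approximation valid.
pH = −log(9.17 × 10^-6) = 5.04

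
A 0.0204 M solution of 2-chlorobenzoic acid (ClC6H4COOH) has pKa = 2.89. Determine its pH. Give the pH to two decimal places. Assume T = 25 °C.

ClC6H4COOH ⇌ ClC6H4COO- + H+
Ka = 10^(−2.89) = 1.29 × 10^-3
Ka = [H+]²/(0.0204 − [H+]) = 1.29 × 10^-3
[H+] is not negligible relative to C₀; solve [H+]² + 0.00129·[H+] − 2.63e-05 = 0.
[H+] = (−Ka + √(Ka² + 4·Ka·C₀))/2 = 4.53 × 10^-3 M
pH = −log[H+] = −log(4.53 × 10^-3) = 2.34

pH = 2.34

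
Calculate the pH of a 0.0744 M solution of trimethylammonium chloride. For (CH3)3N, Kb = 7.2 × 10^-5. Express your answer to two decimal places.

pH = 5.49

(CH3)3NH+ is the conjugate acid of the weak base (CH3)3N.
Ka = Kw/Kb = 1.0×10^-14 / 7.2 × 10^-5 = 1.39 × 10^-10
Let x = [H+] at equilibrium. Ka = x²/(0.0744 − x).
Neglecting x in the denominator: x = √(1.39 × 10^-10 × 0.0744) = 3.22 × 10^-6 M
pH = −log[H+] = −log(3.22 × 10^-6) = 5.49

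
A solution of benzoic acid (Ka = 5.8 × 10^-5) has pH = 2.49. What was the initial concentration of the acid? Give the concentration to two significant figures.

C₀ = 1.8 × 10^-1 M

[H+] = 10^(-2.49) = 3.24 × 10^-3 M = x
Ka = x²/(C₀ − x) ⇒ C₀ = x + x²/Ka
C₀ = 3.24 × 10^-3 + (3.24 × 10^-3)²/(5.8 × 10^-5) = 1.84 × 10^-1 M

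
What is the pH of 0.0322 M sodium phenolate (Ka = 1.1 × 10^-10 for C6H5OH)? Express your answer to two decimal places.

C6H5O- is the conjugate base of the weak acid C6H5OH.
Kb = Kw/Ka = 1.0×10^-14 / 1.1 × 10^-10 = 9.09 × 10^-5
Kb = [OH-]²/(0.0322 − [OH-]) = 9.09 × 10^-5
[OH-] is not negligible relative to C₀; solve [OH-]² + 9.09e-05·[OH-] − 2.93e-06 = 0.
[OH-] = (−Kb + √(Kb² + 4·Kb·C₀))/2 = 1.67 × 10^-3 M
pOH = −log(1.67 × 10^-3) = 2.78; pH = 14.00 − 2.78 = 11.22

pH = 11.22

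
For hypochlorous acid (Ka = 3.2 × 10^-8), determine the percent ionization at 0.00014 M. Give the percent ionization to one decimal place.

HOCl ⇌ OCl- + H+; let x = [H+] at equilibrium.
x ≈ √(Ka·C₀) = √(3.2 × 10^-8 × 0.00014) = 2.12 × 10^-6 M
% ionization = x/C₀ × 100% = 2.12 × 10^-6/0.00014 × 100% = 1.5%

1.5%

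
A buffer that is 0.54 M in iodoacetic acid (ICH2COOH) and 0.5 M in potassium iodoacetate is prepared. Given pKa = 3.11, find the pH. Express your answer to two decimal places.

pH = 3.08

Henderson–Hasselbalch: pH = pKa + log([ICH2COO-]/[ICH2COOH]) = 3.11 + log(0.5/0.54)
pH = 3.11 + (-0.033) = 3.08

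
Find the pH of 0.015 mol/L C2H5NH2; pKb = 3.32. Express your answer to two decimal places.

C2H5NH2 + H2O ⇌ C2H5NH3+ + OH-
Kb = 10^(−3.32) = 4.79 × 10^-4
Kb = [OH-]²/(0.015 − [OH-]) = 4.79 × 10^-4
The 5% rule fails; solving [OH-]² + Kb·[OH-] − Kb·C₀ = 0 exactly:
[OH-] = (−Kb + √(Kb² + 4·Kb·C₀))/2 = 2.45 × 10^-3 M
pOH = 2.61, so pH = 14.00 − pOH = 11.39

pH = 11.39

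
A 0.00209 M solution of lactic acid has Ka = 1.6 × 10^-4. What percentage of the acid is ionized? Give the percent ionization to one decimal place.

24.1%

CH3CH(OH)COOH ⇌ CH3CH(OH)COO- + H+; let x = [H+] at equilibrium.
Ka = x²/(C₀ − x); solving the quadratic gives x = 5.04 × 10^-4 M.
Fraction ionized = 5.04 × 10^-4 / 0.00209 = 0.2411 → 24.1%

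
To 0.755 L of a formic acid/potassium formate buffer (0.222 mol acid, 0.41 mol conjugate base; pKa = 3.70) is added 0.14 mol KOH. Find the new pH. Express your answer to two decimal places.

pH = 4.53

After neutralization: n(HCOOH) = 0.082 mol, n(HCOO-) = 0.55 mol.
Henderson–Hasselbalch with mole ratio 0.55/0.082: pH = 3.70 + (+0.827)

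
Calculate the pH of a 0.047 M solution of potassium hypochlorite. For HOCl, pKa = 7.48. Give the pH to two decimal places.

OCl- is the conjugate base of the weak acid HOCl.
Ka = 10^(−7.48) = 3.31 × 10^-8
Kb = Kw/Ka = 1.0×10^-14 / 3.31 × 10^-8 = 3.02 × 10^-7
From the ICE table, Kb = x²/(0.047 − x) = 3.02 × 10^-7.
Assume x ≪ 0.047: x ≈ √(3.02 × 10^-7 × 0.047) = 1.19 × 10^-4 M
pOH = 3.92, so pH = 14.00 − pOH = 10.08

pH = 10.08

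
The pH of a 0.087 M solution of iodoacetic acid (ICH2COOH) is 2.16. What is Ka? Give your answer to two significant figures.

Ka = 6.0 × 10^-4

[H+] = 10^(-2.16) = 6.92 × 10^-3 M
At equilibrium [HA] = 0.087 − 6.92 × 10^-3 = 8.01 × 10^-2 M
Ka = [H+][A-]/[HA] = (6.92 × 10^-3)² / 8.01 × 10^-2 = 6.0 × 10^-4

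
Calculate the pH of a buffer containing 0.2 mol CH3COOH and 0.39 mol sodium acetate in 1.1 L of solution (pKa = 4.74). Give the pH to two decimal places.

pH = 5.03

Henderson–Hasselbalch: pH = pKa + log([CH3COO-]/[CH3COOH]) = 4.74 + log(0.39/0.2)
pH = 4.74 + (+0.290) = 5.03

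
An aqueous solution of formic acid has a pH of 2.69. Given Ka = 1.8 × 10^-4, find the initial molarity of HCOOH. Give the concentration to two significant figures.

C₀ = 2.5 × 10^-2 M

[H+] = 10^(-2.69) = 2.04 × 10^-3 M = x
Ka = x²/(C₀ − x) ⇒ C₀ = x + x²/Ka
C₀ = 2.04 × 10^-3 + (2.04 × 10^-3)²/(1.8 × 10^-4) = 2.52 × 10^-2 M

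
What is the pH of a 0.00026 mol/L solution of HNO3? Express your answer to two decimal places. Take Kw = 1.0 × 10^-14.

pH = 3.59

HNO3 is a strong acid and dissociates completely, so [H+] = 0.00026 M.
pH = -log(0.00026) = 3.59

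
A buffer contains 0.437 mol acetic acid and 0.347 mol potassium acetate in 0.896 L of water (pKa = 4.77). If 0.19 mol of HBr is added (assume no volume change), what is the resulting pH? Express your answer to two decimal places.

After neutralization: n(CH3COOH) = 0.627 mol, n(CH3COO-) = 0.157 mol.
Henderson–Hasselbalch with mole ratio 0.157/0.627: pH = 4.77 + (-0.601)

pH = 4.17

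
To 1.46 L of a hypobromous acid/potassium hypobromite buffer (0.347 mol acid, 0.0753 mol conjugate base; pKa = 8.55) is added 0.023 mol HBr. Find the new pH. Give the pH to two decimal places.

Added H+ converts OBr- to HOBr: HOBr → 0.37 mol, OBr- → 0.0523 mol.
Henderson–Hasselbalch with mole ratio 0.0523/0.37: pH = 8.55 + (-0.850)

pH = 7.70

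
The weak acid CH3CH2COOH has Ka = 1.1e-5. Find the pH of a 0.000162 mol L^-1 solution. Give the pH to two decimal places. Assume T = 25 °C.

CH3CH2COOH ⇌ CH3CH2COO- + H+
From the ICE table, Ka = [H+]²/(0.000162 − [H+]) = 1.1 × 10^-5.
[H+] is not negligible relative to C₀; solve [H+]² + 1.1e-05·[H+] − 1.78e-09 = 0.
[H+] = [−1.1e-05 + √(1.1e-05² + 7.13e-09)]/2 = 3.71 × 10^-5 M
pH = −log(3.71 × 10^-5) = 4.43

pH = 4.43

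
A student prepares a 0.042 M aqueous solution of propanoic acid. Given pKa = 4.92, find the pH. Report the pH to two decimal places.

CH3CH2COOH ⇌ CH3CH2COO- + H+
Ka = 10^(−4.92) = 1.20 × 10^-5
Let x = [H+] at equilibrium. Ka = x²/(0.042 − x).
Assume x ≪ 0.042: x ≈ √(1.20 × 10^-5 × 0.042) = 7.10 × 10^-4 M
pH = −log[H+] = −log(7.10 × 10^-4) = 3.15

pH = 3.15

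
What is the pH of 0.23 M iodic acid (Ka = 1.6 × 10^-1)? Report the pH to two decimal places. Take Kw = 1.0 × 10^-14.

HIO3 ⇌ IO3- + H+
Ka = [H+]²/(0.23 − [H+]) = 1.6 × 10^-1
[H+] is not negligible relative to C₀; solve [H+]² + 0.16·[H+] − 0.0368 = 0.
[H+] = (−Ka + √(Ka² + 4·Ka·C₀))/2 = 1.28 × 10^-1 M
pH = −log[H+] = −log(1.28 × 10^-1) = 0.89

pH = 0.89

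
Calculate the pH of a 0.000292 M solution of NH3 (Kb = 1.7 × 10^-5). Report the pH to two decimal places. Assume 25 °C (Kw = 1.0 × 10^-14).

NH3 + H2O ⇌ NH4+ + OH-
Let x = [OH-] at equilibrium. Kb = x²/(0.000292 − x).
x is not negligible relative to C₀; solve x² + 1.7e-05·x − 4.96e-09 = 0.
x = [−1.7e-05 + √(1.7e-05² + 1.99e-08)]/2 = 6.25 × 10^-5 M
pOH = −log(6.25 × 10^-5) = 4.20; pH = 14.00 − 4.20 = 9.80

pH = 9.80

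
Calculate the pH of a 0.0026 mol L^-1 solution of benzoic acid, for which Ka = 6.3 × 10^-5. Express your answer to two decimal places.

C6H5COOH ⇌ C6H5COO- + H+
From the ICE table, Ka = [H+]²/(0.0026 − [H+]) = 6.3 × 10^-5.
Here C₀/Ka ≈ 41.3, so the small-[H+] approximation fails. Use the quadratic:
[H+] = [−6.3e-05 + √(6.3e-05² + 6.55e-07)]/2 = 3.74 × 10^-4 M
pH = −log[H+] = −log(3.74 × 10^-4) = 3.43

pH = 3.43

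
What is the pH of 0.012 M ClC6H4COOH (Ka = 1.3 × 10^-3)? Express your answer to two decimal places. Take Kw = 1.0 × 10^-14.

pH = 2.47

ClC6H4COOH ⇌ ClC6H4COO- + H+
From the ICE table, Ka = [H+]²/(0.012 − [H+]) = 1.3 × 10^-3.
Here C₀/Ka ≈ 9.23, so the small-[H+] approximation fails. Use the quadratic:
[H+] = [−0.0013 + √(0.0013² + 6.24e-05)]/2 = 3.35 × 10^-3 M
pH = −log[H+] = −log(3.35 × 10^-3) = 2.47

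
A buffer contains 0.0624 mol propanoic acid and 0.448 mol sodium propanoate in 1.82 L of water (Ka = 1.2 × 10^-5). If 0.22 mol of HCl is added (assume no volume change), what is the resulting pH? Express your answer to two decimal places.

pH = 4.83

After neutralization: n(CH3CH2COOH) = 0.282 mol, n(CH3CH2COO-) = 0.228 mol.
pKa = −log(1.2 × 10^-5) = 4.921
Henderson–Hasselbalch with mole ratio 0.228/0.282: pH = 4.921 + (-0.092)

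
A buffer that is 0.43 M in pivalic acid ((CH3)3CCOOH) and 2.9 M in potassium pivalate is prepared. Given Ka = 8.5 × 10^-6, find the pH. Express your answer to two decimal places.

pH = 5.90

pKa = −log(8.5 × 10^-6) = 5.071
Henderson–Hasselbalch: pH = pKa + log([(CH3)3CCOO-]/[(CH3)3CCOOH]) = 5.071 + log(2.9/0.43)
pH = 5.071 + (+0.829) = 5.90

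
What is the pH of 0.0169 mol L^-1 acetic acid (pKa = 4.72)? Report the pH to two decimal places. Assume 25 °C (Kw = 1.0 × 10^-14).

pH = 3.25

CH3COOH ⇌ CH3COO- + H+
Ka = 10^(−4.72) = 1.91 × 10^-5
From the ICE table, Ka = [H+]²/(0.0169 − [H+]) = 1.91 × 10^-5.
Since Ka ≪ C₀, [H+] ≈ √(Ka·C₀) = 5.68 × 10^-4 M.
([H+]/C₀ = 3.4% < 5%, so the approximation holds.)
pH = −log(5.68 × 10^-4) = 3.25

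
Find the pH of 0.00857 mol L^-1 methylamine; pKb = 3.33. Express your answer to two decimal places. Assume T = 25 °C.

CH3NH2 + H2O ⇌ CH3NH3+ + OH-
Kb = 10^(−3.33) = 4.68 × 10^-4
Let x = [OH-] at equilibrium. Kb = x²/(0.00857 − x).
The 5% rule fails; solving x² + Kb·x − Kb·C₀ = 0 exactly:
x = (−Kb + √(Kb² + 4·Kb·C₀))/2 = 1.78 × 10^-3 M
pOH = −log(1.78 × 10^-3) = 2.75; pH = 14.00 − 2.75 = 11.25

pH = 11.25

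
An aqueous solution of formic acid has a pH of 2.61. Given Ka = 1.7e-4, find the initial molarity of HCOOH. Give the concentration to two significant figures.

C₀ = 3.8 × 10^-2 M

[H+] = 10^(-2.61) = 2.45 × 10^-3 M = x
Ka = x²/(C₀ − x) ⇒ C₀ = x + x²/Ka
C₀ = 2.45 × 10^-3 + (2.45 × 10^-3)²/(1.7 × 10^-4) = 3.78 × 10^-2 M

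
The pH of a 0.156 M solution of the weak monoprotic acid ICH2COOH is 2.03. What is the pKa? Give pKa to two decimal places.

[H+] = 10^(-2.03) = 9.33 × 10^-3 M
At equilibrium [HA] = 0.156 − 9.33 × 10^-3 = 1.47 × 10^-1 M
Ka = [H+][A-]/[HA] = (9.33 × 10^-3)² / 1.47 × 10^-1 = 5.92 × 10^-4
pKa = -log(5.92 × 10^-4) = 3.23

pKa = 3.23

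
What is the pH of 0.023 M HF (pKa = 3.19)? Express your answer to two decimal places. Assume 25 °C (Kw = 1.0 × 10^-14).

HF ⇌ F- + H+
Ka = 10^(−3.19) = 6.46 × 10^-4
From the ICE table, Ka = x²/(0.023 − x) = 6.46 × 10^-4.
x is not negligible relative to C₀; solve x² + 0.000646·x − 1.49e-05 = 0.
x = [−0.000646 + √(0.000646² + 5.94e-05)]/2 = 3.55 × 10^-3 M
pH = −log[H+] = −log(3.55 × 10^-3) = 2.45

pH = 2.45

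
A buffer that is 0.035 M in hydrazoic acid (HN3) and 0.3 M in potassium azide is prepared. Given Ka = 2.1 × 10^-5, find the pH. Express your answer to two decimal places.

pKa = −log(2.1 × 10^-5) = 4.678
pH = pKa + log([A⁻]/[HA]) = 4.678 + log(0.3/0.035)
pH = 4.678 + (+0.933) = 5.61

pH = 5.61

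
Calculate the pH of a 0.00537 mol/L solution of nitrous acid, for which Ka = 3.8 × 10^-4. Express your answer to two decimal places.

HNO2 ⇌ NO2- + H+
From the ICE table, Ka = x²/(0.00537 − x) = 3.8 × 10^-4.
Here C₀/Ka ≈ 14.1, so the small-x approximation fails. Use the quadratic:
x = [−0.00038 + √(0.00038² + 8.16e-06)]/2 = 1.25 × 10^-3 M
pH = −log(1.25 × 10^-3) = 2.90

pH = 2.90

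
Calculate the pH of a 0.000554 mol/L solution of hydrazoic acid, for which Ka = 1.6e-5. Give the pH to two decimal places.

HN3 ⇌ N3- + H+
Let x = [H+] at equilibrium. Ka = x²/(0.000554 − x).
Here C₀/Ka ≈ 34.6, so the small-x approximation fails. Use the quadratic:
x = (−Ka + √(Ka² + 4·Ka·C₀))/2 = 8.65 × 10^-5 M
pH = −log[H+] = −log(8.65 × 10^-5) = 4.06

pH = 4.06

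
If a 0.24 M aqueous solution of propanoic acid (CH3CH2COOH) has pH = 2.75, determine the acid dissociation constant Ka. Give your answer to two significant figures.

[H+] = 10^(-2.75) = 1.78 × 10^-3 M
At equilibrium [HA] = 0.24 − 1.78 × 10^-3 = 2.38 × 10^-1 M
Ka = [H+][A-]/[HA] = (1.78 × 10^-3)² / 2.38 × 10^-1 = 1.3 × 10^-5

Ka = 1.3 × 10^-5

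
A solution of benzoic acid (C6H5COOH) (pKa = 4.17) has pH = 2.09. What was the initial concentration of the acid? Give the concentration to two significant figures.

[H+] = 10^(-2.09) = 8.13 × 10^-3 M = x
Ka = 10^(−4.17) = 6.76 × 10^-5
Ka = x²/(C₀ − x) ⇒ C₀ = x + x²/Ka
C₀ = 8.13 × 10^-3 + (8.13 × 10^-3)²/(6.76 × 10^-5) = 9.86 × 10^-1 M

C₀ = 9.9 × 10^-1 M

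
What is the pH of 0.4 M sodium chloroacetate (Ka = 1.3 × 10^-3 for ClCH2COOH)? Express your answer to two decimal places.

pH = 8.24

ClCH2COO- is the conjugate base of the weak acid ClCH2COOH.
Kb = Kw/Ka = 1.0×10^-14 / 1.3 × 10^-3 = 7.69 × 10^-12
From the ICE table, Kb = x²/(0.4 − x) = 7.69 × 10^-12.
Since Kb ≪ C₀, x ≈ √(Kb·C₀) = 1.75 × 10^-6 M.
(x/C₀ = 0.00044% < 5%, so the approximation holds.)
pOH = −log(1.75 × 10^-6) = 5.76; pH = 14.00 − 5.76 = 8.24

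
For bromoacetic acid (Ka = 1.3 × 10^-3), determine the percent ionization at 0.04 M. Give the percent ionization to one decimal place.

BrCH2COOH ⇌ BrCH2COO- + H+; let x = [H+] at equilibrium.
Solve x² + 0.0013x − 5.2e-05 = 0 → x = 6.59 × 10^-3 M
Fraction ionized = 6.59 × 10^-3 / 0.04 = 0.1648 → 16.5%

16.5%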